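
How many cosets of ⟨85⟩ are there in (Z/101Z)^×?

2

The order of 85 must divide φ(101) = 101 − 1 = 100 = 2^2 · 5^2.
Divisors of 100: 1, 2, 4, 5, 10, 20, 25, 50, 100.
Evaluate successive powers at the divisors of 100:
85^1 ≡ 85
85^2 ≡ 54
85^4 ≡ 88
85^5 ≡ 6
85^10 ≡ 36
85^20 ≡ 84
85^25 ≡ 100
85^50 ≡ 1
Thus |⟨85⟩| = ord(85) = 50.
[(Z/101Z)^× : ⟨85⟩] = 100/50 = 2.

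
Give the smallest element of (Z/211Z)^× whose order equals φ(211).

2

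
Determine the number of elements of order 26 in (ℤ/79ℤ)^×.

φ(79) = 79 − 1 = 78 = 2 · 3 · 13.
(Z/79Z)^× is cyclic (|G| = 78); a cyclic group of order m has exactly φ(d) elements of each order d | m, and none otherwise.
26 = 2 · 13 divides 78, and φ(26) = 12.

12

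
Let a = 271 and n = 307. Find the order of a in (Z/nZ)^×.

102

ord(271) | φ(307) = 307 − 1 = 306 = 2 · 3^2 · 17.
Divisors of 306: 1, 2, 3, 6, 9, 17, 18, 34, 51, 102, 153, 306.
Test each divisor d:
271^1 ≡ 271
271^2 ≡ 68
271^3 ≡ 8
271^6 ≡ 64
271^9 ≡ 205
271^17 ≡ 18
271^18 ≡ 273
271^34 ≡ 17
271^51 ≡ 306
271^102 ≡ 1
Hence ord(271) = 102.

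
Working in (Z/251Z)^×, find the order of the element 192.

125

The order of 192 must divide φ(251) = 251 − 1 = 250 = 2 · 5^3.
Divisors of 250: 1, 2, 5, 10, 25, 50, 125, 250.
Test each divisor d:
192^1 ≡ 192 (mod 251)
192^2 ≡ 218 (mod 251)
192^5 ≡ 5 (mod 251)
192^10 ≡ 25 (mod 251)
192^25 ≡ 113 (mod 251)
192^50 ≡ 219 (mod 251)
192^125 ≡ 1 (mod 251) ✓
The smallest such exponent is 125, so the order of 192 is 125.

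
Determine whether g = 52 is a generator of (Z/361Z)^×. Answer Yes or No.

φ(361) = φ(19^2) = 19·(19−1) = 342 = 2 · 3^2 · 19.
52 is a primitive root mod 361 iff 52^(φ(361)/q) ≢ 1 for every prime q | φ(361), i.e. q ∈ {2, 3, 19}.
52^171 ≡ 360 (mod 361)  [q = 2: ≢ 1 ✓]
52^114 ≡ 292 (mod 361)  [q = 3: ≢ 1 ✓]
52^18 ≡ 96 (mod 361)  [q = 19: ≢ 1 ✓]
Every test exponent gives a nontrivial residue, hence 52 generates the full group.

Yes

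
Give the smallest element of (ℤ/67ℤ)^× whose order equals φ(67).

φ(67) = 67 − 1 = 66 = 2 · 3 · 11.
Test candidates g = 2, 3, … against the prime factors q ∈ {2, 3, 11} of φ(67): g is a generator iff g^(66/q) ≢ 1 for every such q.
g = 2: 2^33 ≡ 66; 2^22 ≡ 37; 2^6 ≡ 64 — none is 1, so 2 is a primitive root.
The smallest primitive root modulo 67 is 2.

2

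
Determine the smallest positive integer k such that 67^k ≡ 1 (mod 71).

70

ord(67) | φ(71) = 71 − 1 = 70 = 2 · 5 · 7.
Divisors of 70: 1, 2, 5, 7, 10, 14, 35, 70.
Evaluate successive powers at the divisors of 70:
67^1 ≡ 67 (mod 71)
67^2 ≡ 16 (mod 71)
67^5 ≡ 41 (mod 71)
67^7 ≡ 17 (mod 71)
67^10 ≡ 48 (mod 71)
67^14 ≡ 5 (mod 71)
67^35 ≡ 70 (mod 71)
67^70 ≡ 1 (mod 71) ✓
The smallest such exponent is 70, so the order of 67 is 70.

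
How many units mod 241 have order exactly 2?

1

φ(241) = 241 − 1 = 240 = 2^4 · 3 · 5.
In a cyclic group of order 240, there are φ(d) elements of order d for each divisor d of 240, and zero for non-divisors.
2 | 240, and φ(2) = 2 − 1 = 1.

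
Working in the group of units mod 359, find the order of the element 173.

ord(173) | φ(359) = 359 − 1 = 358 = 2 · 179.
Divisors of 358: 1, 2, 179, 358.
Check 173^d mod 359 for each divisor in increasing order:
173^1 ≡ 173
173^2 ≡ 132
173^179 ≡ 1
Therefore the multiplicative order of 173 modulo 359 is 179.

179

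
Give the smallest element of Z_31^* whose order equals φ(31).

3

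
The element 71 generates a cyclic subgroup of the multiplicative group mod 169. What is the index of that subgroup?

By Lagrange's theorem, ord_169(71) divides φ(169) = φ(13^2) = 13·(13−1) = 156 = 2^2 · 3 · 13.
Divisors of 156: 1, 2, 3, 4, 6, 12, 13, 26, 39, 52, 78, 156.
Test each divisor d:
71^1 ≡ 71
71^2 ≡ 140
71^3 ≡ 138
71^4 ≡ 165
71^6 ≡ 116
71^12 ≡ 105
71^13 ≡ 19
71^26 ≡ 23
71^39 ≡ 99
71^52 ≡ 22
71^78 ≡ 168
71^156 ≡ 1
So ord_169(71) = 156, hence |⟨71⟩| = 156.
Index = |(Z/169Z)^×| / |⟨71⟩| = 156 / 156 = 1.

1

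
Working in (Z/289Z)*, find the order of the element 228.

272

Since 228 ∈ (Z/289Z)^×, its order divides φ(289) = φ(17^2) = 17·(17−1) = 272 = 2^4 · 17.
Divisors of 272: 1, 2, 4, 8, 16, 17, 34, 68, 136, 272.
Check 228^d mod 289 for each divisor in increasing order:
228^1 ≡ 228 (mod 289)
228^2 ≡ 253 (mod 289)
228^4 ≡ 140 (mod 289)
228^8 ≡ 237 (mod 289)
228^16 ≡ 103 (mod 289)
228^17 ≡ 75 (mod 289)
228^34 ≡ 134 (mod 289)
228^68 ≡ 38 (mod 289)
228^136 ≡ 288 (mod 289)
228^272 ≡ 1 (mod 289) ✓
Therefore the multiplicative order of 228 modulo 289 is 272.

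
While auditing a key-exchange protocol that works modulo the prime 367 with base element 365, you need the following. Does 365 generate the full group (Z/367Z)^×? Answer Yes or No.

Yes

φ(367) = 367 − 1 = 366 = 2 · 3 · 61.
365 is a primitive root mod 367 iff 365^(φ(367)/q) ≢ 1 for every prime q | φ(367), i.e. q ∈ {2, 3, 61}.
365^183 ≡ 366 (mod 367)  [q = 2: ≢ 1 ✓]
365^122 ≡ 283 (mod 367)  [q = 3: ≢ 1 ✓]
365^6 ≡ 64 (mod 367)  [q = 61: ≢ 1 ✓]
None equal 1, so ord_367(365) = 366: 365 is a primitive root.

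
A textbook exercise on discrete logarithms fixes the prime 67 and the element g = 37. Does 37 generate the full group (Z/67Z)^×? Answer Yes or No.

φ(67) = 67 − 1 = 66 = 2 · 3 · 11.
37 is a primitive root mod 67 iff 37^(φ(67)/q) ≢ 1 for every prime q | φ(67), i.e. q ∈ {2, 3, 11}.
37^33 ≡ 1 (mod 67)  [q = 2: ≡ 1 ✗]
37^22 ≡ 37 (mod 67)  [q = 3: ≢ 1 ✓]
37^6 ≡ 1 (mod 67)  [q = 11: ≡ 1 ✗]
37^33 ≡ 1 shows ord(37) | 33, strictly less than φ(67); not a primitive root.

No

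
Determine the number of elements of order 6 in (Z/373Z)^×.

2

φ(373) = 373 − 1 = 372 = 2^2 · 3 · 31.
In a cyclic group of order 372, there are φ(d) elements of order d for each divisor d of 372, and zero for non-divisors.
6 = 2 · 3 divides 372, and φ(6) = 2.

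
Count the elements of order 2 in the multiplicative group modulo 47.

1

φ(47) = 47 − 1 = 46 = 2 · 23.
In a cyclic group of order 46, there are φ(d) elements of order d for each divisor d of 46, and zero for non-divisors.
2 | 46, and φ(2) = 2 − 1 = 1.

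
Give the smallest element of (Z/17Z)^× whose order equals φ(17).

3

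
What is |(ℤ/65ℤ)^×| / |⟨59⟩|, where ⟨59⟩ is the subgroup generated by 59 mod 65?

Since 59 ∈ (Z/65Z)^×, its order divides φ(65) = φ(5·13) = (5−1)·(13−1) = 4·12 = 48 = 2^4 · 3.
Divisors of 48: 1, 2, 3, 4, 6, 8, 12, 16, 24, 48.
Compute 59^d (mod 65) for the divisors d until we hit 1:
59^1 ≡ 59
59^2 ≡ 36
59^3 ≡ 44
59^4 ≡ 61
59^6 ≡ 51
59^8 ≡ 16
59^12 ≡ 1
The order of 59 is 12, so the subgroup it generates has 12 elements.
The index is φ(65) / ord(59) = 48 / 12 = 4.

4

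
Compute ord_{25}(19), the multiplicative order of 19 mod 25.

10

Since 19 ∈ (Z/25Z)^×, its order divides φ(25) = φ(5^2) = 5·(5−1) = 20 = 2^2 · 5.
Divisors of 20: 1, 2, 4, 5, 10, 20.
Evaluate successive powers at the divisors of 20:
19^1 ≡ 19 (mod 25)
19^2 ≡ 11 (mod 25)
19^4 ≡ 21 (mod 25)
19^5 ≡ 24 (mod 25)
19^10 ≡ 1 (mod 25) ✓
Therefore the multiplicative order of 19 modulo 25 is 10.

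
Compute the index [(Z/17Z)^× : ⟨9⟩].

2

By Lagrange's theorem, ord_17(9) divides φ(17) = 17 − 1 = 16 = 2^4.
Divisors of 16: 1, 2, 4, 8, 16.
Evaluate successive powers at the divisors of 16:
9^1 ≡ 9 (mod 17)
9^2 ≡ 13 (mod 17)
9^4 ≡ 16 (mod 17)
9^8 ≡ 1 (mod 17) ✓
So ord_17(9) = 8, hence |⟨9⟩| = 8.
Index = |(Z/17Z)^×| / |⟨9⟩| = 16 / 8 = 2.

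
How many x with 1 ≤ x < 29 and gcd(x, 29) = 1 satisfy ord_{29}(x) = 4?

2

φ(29) = 29 − 1 = 28 = 2^2 · 7.
(Z/29Z)^× is cyclic (|G| = 28); a cyclic group of order m has exactly φ(d) elements of each order d | m, and none otherwise.
4 = 2^2 divides 28, and φ(4) = 2.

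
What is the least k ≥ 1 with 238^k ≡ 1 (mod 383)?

ord(238) | φ(383) = 383 − 1 = 382 = 2 · 191.
Divisors of 382: 1, 2, 191, 382.
Test each divisor d:
238^1 ≡ 238
238^2 ≡ 343
238^191 ≡ 1
The smallest such exponent is 191, so the order of 238 is 191.

191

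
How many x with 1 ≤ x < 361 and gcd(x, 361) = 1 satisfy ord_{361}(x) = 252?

0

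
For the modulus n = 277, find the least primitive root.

5

φ(277) = 277 − 1 = 276 = 2^2 · 3 · 23.
g is a primitive root iff g^(276/q) ≢ 1 (mod 277) for each prime q ∈ {2, 3, 23}.
g = 2: 2^138 ≡ 276; 2^92 ≡ 1 — hits 1, so not a primitive root.
g = 3: 3^138 ≡ 1 — hits 1, so not a primitive root.
g = 4: 4^138 ≡ 1 — hits 1, so not a primitive root.
g = 5: 5^138 ≡ 276; 5^92 ≡ 116; 5^12 ≡ 27 — none is 1, so 5 is a primitive root.
So 5 is the smallest generator of (Z/277Z)^×.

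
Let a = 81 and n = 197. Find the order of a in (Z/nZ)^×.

49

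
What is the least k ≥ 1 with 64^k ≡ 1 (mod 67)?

The order of 64 must divide φ(67) = 67 − 1 = 66 = 2 · 3 · 11.
Divisors of 66: 1, 2, 3, 6, 11, 22, 33, 66.
Check 64^d mod 67 for each divisor in increasing order:
64^1 ≡ 64 (mod 67)
64^2 ≡ 9 (mod 67)
64^3 ≡ 40 (mod 67)
64^6 ≡ 59 (mod 67)
64^11 ≡ 1 (mod 67) ✓
The smallest such exponent is 11, so the order of 64 is 11.

11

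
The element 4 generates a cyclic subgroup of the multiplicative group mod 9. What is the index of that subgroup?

ord(4) | φ(9) = φ(3^2) = 3·(3−1) = 6 = 2 · 3.
Divisors of 6: 1, 2, 3, 6.
Compute 4^d (mod 9) for the divisors d until we hit 1:
4^1 ≡ 4 (mod 9)
4^2 ≡ 7 (mod 9)
4^3 ≡ 1 (mod 9) ✓
Thus |⟨4⟩| = ord(4) = 3.
Index = |(Z/9Z)^×| / |⟨4⟩| = 6 / 3 = 2.

2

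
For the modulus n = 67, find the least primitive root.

2

φ(67) = 67 − 1 = 66 = 2 · 3 · 11.
Test candidates g = 2, 3, … against the prime factors q ∈ {2, 3, 11} of φ(67): g is a generator iff g^(66/q) ≢ 1 for every such q.
g = 2: 2^33 ≡ 66; 2^22 ≡ 37; 2^6 ≡ 64 — none is 1, so 2 is a primitive root.
The smallest primitive root modulo 67 is 2.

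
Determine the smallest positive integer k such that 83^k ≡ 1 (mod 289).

136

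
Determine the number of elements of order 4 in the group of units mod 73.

φ(73) = 73 − 1 = 72 = 2^3 · 3^2.
(Z/73Z)^× is cyclic (|G| = 72); a cyclic group of order m has exactly φ(d) elements of each order d | m, and none otherwise.
4 = 2^2 divides 72, and φ(4) = 2.

2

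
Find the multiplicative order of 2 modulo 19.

By Lagrange's theorem, ord_19(2) divides φ(19) = 19 − 1 = 18 = 2 · 3^2.
Divisors of 18: 1, 2, 3, 6, 9, 18.
Compute 2^d (mod 19) for the divisors d until we hit 1:
2^1 ≡ 2
2^2 ≡ 4
2^3 ≡ 8
2^6 ≡ 7
2^9 ≡ 18
2^18 ≡ 1
Therefore the multiplicative order of 2 modulo 19 is 18.

18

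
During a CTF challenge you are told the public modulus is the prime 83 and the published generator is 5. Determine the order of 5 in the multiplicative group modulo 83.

82

The order of 5 must divide φ(83) = 83 − 1 = 82 = 2 · 41.
Divisors of 82: 1, 2, 41, 82.
Evaluate successive powers at the divisors of 82:
5^1 ≡ 5 (mod 83)
5^2 ≡ 25 (mod 83)
5^41 ≡ 82 (mod 83)
5^82 ≡ 1 (mod 83) ✓
The smallest such exponent is 82, so the order of 5 is 82.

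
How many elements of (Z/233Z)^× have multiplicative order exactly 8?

φ(233) = 233 − 1 = 232 = 2^3 · 29.
(Z/233Z)^× is cyclic (|G| = 232); a cyclic group of order m has exactly φ(d) elements of each order d | m, and none otherwise.
8 = 2^3 divides 232, and φ(8) = 4.

4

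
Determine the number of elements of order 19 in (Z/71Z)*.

φ(71) = 71 − 1 = 70 = 2 · 5 · 7.
(Z/71Z)^× is cyclic (|G| = 70); a cyclic group of order m has exactly φ(d) elements of each order d | m, and none otherwise.
19 does not divide 70, so no element of (Z/71Z)^× has order 19.

0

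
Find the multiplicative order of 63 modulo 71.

70

Since 63 ∈ (Z/71Z)^×, its order divides φ(71) = 71 − 1 = 70 = 2 · 5 · 7.
Divisors of 70: 1, 2, 5, 7, 10, 14, 35, 70.
Compute 63^d (mod 71) for the divisors d until we hit 1:
63^1 ≡ 63 (mod 71)
63^2 ≡ 64 (mod 71)
63^5 ≡ 34 (mod 71)
63^7 ≡ 46 (mod 71)
63^10 ≡ 20 (mod 71)
63^14 ≡ 57 (mod 71)
63^35 ≡ 70 (mod 71)
63^70 ≡ 1 (mod 71) ✓
So ord_71(63) = 70.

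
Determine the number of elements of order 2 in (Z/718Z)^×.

1

φ(718) = φ(2)·φ(359) = 1·358 = 358 = 2 · 179.
In a cyclic group of order 358, there are φ(d) elements of order d for each divisor d of 358, and zero for non-divisors.
2 | 358, and φ(2) = 2 − 1 = 1.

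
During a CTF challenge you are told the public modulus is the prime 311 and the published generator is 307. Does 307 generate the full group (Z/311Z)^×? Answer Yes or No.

φ(311) = 311 − 1 = 310 = 2 · 5 · 31.
Test 307^(310/q) mod 311 for each prime factor q of 310:
307^155 ≡ 310 (mod 311)  [q = 2: ≢ 1 ✓]
307^62 ≡ 216 (mod 311)  [q = 5: ≢ 1 ✓]
307^10 ≡ 195 (mod 311)  [q = 31: ≢ 1 ✓]
All checks pass, so 307 has order 310 and is a primitive root modulo 311.

Yes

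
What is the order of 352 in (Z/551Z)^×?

By Lagrange's theorem, ord_551(352) divides φ(551) = φ(19·29) = (19−1)·(29−1) = 18·28 = 504 = 2^3 · 3^2 · 7.
Divisors of 504: 1, 2, 3, 4, 6, 7, 8, 9, 12, 14, 18, 21, 24, 28, 36, 42, 56, 63, 72, 84, 126, 168, 252, 504.
Test each divisor d:
352^1 ≡ 352 (mod 551)
352^2 ≡ 480 (mod 551)
352^3 ≡ 354 (mod 551)
352^4 ≡ 82 (mod 551)
352^6 ≡ 239 (mod 551)
352^7 ≡ 376 (mod 551)
352^8 ≡ 112 (mod 551)
352^9 ≡ 303 (mod 551)
352^12 ≡ 368 (mod 551)
352^14 ≡ 320 (mod 551)
352^18 ≡ 343 (mod 551)
352^21 ≡ 202 (mod 551)
352^24 ≡ 429 (mod 551)
352^28 ≡ 465 (mod 551)
352^36 ≡ 286 (mod 551)
352^42 ≡ 30 (mod 551)
352^56 ≡ 233 (mod 551)
352^63 ≡ 550 (mod 551)
352^72 ≡ 248 (mod 551)
352^84 ≡ 349 (mod 551)
352^126 ≡ 1 (mod 551) ✓
Therefore the multiplicative order of 352 modulo 551 is 126.

126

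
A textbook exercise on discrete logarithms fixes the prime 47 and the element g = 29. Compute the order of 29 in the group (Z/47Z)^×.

46

The order of 29 must divide φ(47) = 47 − 1 = 46 = 2 · 23.
Divisors of 46: 1, 2, 23, 46.
Check 29^d mod 47 for each divisor in increasing order:
29^1 ≡ 29
29^2 ≡ 42
29^23 ≡ 46
29^46 ≡ 1
So ord_47(29) = 46.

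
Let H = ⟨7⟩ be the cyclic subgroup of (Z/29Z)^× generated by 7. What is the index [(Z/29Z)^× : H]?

By Lagrange's theorem, ord_29(7) divides φ(29) = 29 − 1 = 28 = 2^2 · 7.
Divisors of 28: 1, 2, 4, 7, 14, 28.
Test each divisor d:
7^1 ≡ 7
7^2 ≡ 20
7^4 ≡ 23
7^7 ≡ 1
Thus |⟨7⟩| = ord(7) = 7.
Index = |(Z/29Z)^×| / |⟨7⟩| = 28 / 7 = 4.

4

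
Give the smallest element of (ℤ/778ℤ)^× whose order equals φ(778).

3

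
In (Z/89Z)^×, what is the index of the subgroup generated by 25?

4

Since 25 ∈ (Z/89Z)^×, its order divides φ(89) = 89 − 1 = 88 = 2^3 · 11.
Divisors of 88: 1, 2, 4, 8, 11, 22, 44, 88.
Compute 25^d (mod 89) for the divisors d until we hit 1:
25^1 ≡ 25
25^2 ≡ 2
25^4 ≡ 4
25^8 ≡ 16
25^11 ≡ 88
25^22 ≡ 1
Thus |⟨25⟩| = ord(25) = 22.
[(Z/89Z)^× : ⟨25⟩] = 88/22 = 4.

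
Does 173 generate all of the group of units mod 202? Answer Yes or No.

φ(202) = φ(2)·φ(101) = 1·100 = 100 = 2^2 · 5^2.
An element g generates (Z/202Z)^× iff g^(100/q) ≢ 1 (mod 202) for each prime q ∈ {2, 5}.
173^50 ≡ 201 (mod 202)  [q = 2: ≢ 1 ✓]
173^20 ≡ 95 (mod 202)  [q = 5: ≢ 1 ✓]
All checks pass, so 173 has order 100 and is a primitive root modulo 202.

Yes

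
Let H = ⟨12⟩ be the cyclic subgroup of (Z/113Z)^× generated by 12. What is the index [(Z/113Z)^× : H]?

ord(12) | φ(113) = 113 − 1 = 112 = 2^4 · 7.
Divisors of 112: 1, 2, 4, 7, 8, 14, 16, 28, 56, 112.
Evaluate successive powers at the divisors of 112:
12^1 ≡ 12
12^2 ≡ 31
12^4 ≡ 57
12^7 ≡ 73
12^8 ≡ 85
12^14 ≡ 18
12^16 ≡ 106
12^28 ≡ 98
12^56 ≡ 112
12^112 ≡ 1
So ord_113(12) = 112, hence |⟨12⟩| = 112.
Index = |(Z/113Z)^×| / |⟨12⟩| = 112 / 112 = 1.

1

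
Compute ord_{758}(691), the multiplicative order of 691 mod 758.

126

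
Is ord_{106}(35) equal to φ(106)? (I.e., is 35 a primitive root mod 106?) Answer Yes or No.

φ(106) = φ(2)·φ(53) = 1·52 = 52 = 2^2 · 13.
Test 35^(52/q) mod 106 for each prime factor q of 52:
35^26 ≡ 105 (mod 106)  [q = 2: ≢ 1 ✓]
35^4 ≡ 89 (mod 106)  [q = 13: ≢ 1 ✓]
All checks pass, so 35 has order 52 and is a primitive root modulo 106.

Yes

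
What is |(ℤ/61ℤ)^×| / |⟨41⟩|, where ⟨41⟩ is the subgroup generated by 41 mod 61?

6

ord(41) | φ(61) = 61 − 1 = 60 = 2^2 · 3 · 5.
Divisors of 60: 1, 2, 3, 4, 5, 6, 10, 12, 15, 20, 30, 60.
Evaluate successive powers at the divisors of 60:
41^1 ≡ 41 (mod 61)
41^2 ≡ 34 (mod 61)
41^3 ≡ 52 (mod 61)
41^4 ≡ 58 (mod 61)
41^5 ≡ 60 (mod 61)
41^6 ≡ 20 (mod 61)
41^10 ≡ 1 (mod 61) ✓
So ord_61(41) = 10, hence |⟨41⟩| = 10.
The index is φ(61) / ord(41) = 60 / 10 = 6.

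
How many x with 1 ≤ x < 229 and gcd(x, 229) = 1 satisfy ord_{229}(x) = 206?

0

φ(229) = 229 − 1 = 228 = 2^2 · 3 · 19.
(Z/229Z)^× is cyclic (|G| = 228); a cyclic group of order m has exactly φ(d) elements of each order d | m, and none otherwise.
Here 228 is not a multiple of 206, so there are no elements of order 206.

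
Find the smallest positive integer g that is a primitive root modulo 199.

3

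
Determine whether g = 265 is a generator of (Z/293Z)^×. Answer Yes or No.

Yes

φ(293) = 293 − 1 = 292 = 2^2 · 73.
Test 265^(292/q) mod 293 for each prime factor q of 292:
265^146 ≡ 292 (mod 293)  [q = 2: ≢ 1 ✓]
265^4 ≡ 235 (mod 293)  [q = 73: ≢ 1 ✓]
None equal 1, so ord_293(265) = 292: 265 is a primitive root.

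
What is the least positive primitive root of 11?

2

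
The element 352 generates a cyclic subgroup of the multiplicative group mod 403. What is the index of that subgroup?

12

By Lagrange's theorem, ord_403(352) divides φ(403) = φ(13·31) = (13−1)·(31−1) = 12·30 = 360 = 2^3 · 3^2 · 5.
Divisors of 360: 1, 2, 3, 4, 5, 6, 8, 9, 10, 12, 15, 18, 20, 24, 30, 36, 40, 45, 60, 72, 90, 120, 180, 360.
Compute 352^d (mod 403) for the divisors d until we hit 1:
352^1 ≡ 352 (mod 403)
352^2 ≡ 183 (mod 403)
352^3 ≡ 339 (mod 403)
352^4 ≡ 40 (mod 403)
352^5 ≡ 378 (mod 403)
352^6 ≡ 66 (mod 403)
352^8 ≡ 391 (mod 403)
352^9 ≡ 209 (mod 403)
352^10 ≡ 222 (mod 403)
352^12 ≡ 326 (mod 403)
352^15 ≡ 92 (mod 403)
352^18 ≡ 157 (mod 403)
352^20 ≡ 118 (mod 403)
352^24 ≡ 287 (mod 403)
352^30 ≡ 1 (mod 403) ✓
So ord_403(352) = 30, hence |⟨352⟩| = 30.
[(Z/403Z)^× : ⟨352⟩] = 360/30 = 12.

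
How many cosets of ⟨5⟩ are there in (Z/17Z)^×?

1

By Lagrange's theorem, ord_17(5) divides φ(17) = 17 − 1 = 16 = 2^4.
Divisors of 16: 1, 2, 4, 8, 16.
Test each divisor d:
5^1 ≡ 5 (mod 17)
5^2 ≡ 8 (mod 17)
5^4 ≡ 13 (mod 17)
5^8 ≡ 16 (mod 17)
5^16 ≡ 1 (mod 17) ✓
So ord_17(5) = 16, hence |⟨5⟩| = 16.
Index = |(Z/17Z)^×| / |⟨5⟩| = 16 / 16 = 1.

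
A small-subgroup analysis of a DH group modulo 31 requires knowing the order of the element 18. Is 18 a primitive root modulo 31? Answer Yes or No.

No

φ(31) = 31 − 1 = 30 = 2 · 3 · 5.
An element g generates (Z/31Z)^× iff g^(30/q) ≢ 1 (mod 31) for each prime q ∈ {2, 3, 5}.
18^15 ≡ 1 (mod 31)  [q = 2: ≡ 1 ✗]
18^10 ≡ 5 (mod 31)  [q = 3: ≢ 1 ✓]
18^6 ≡ 16 (mod 31)  [q = 5: ≢ 1 ✓]
The check at q = 2 fails, so 18 generates a proper subgroup.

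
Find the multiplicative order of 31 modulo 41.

Since 31 ∈ (Z/41Z)^×, its order divides φ(41) = 41 − 1 = 40 = 2^3 · 5.
Divisors of 40: 1, 2, 4, 5, 8, 10, 20, 40.
Test each divisor d:
31^1 ≡ 31 (mod 41)
31^2 ≡ 18 (mod 41)
31^4 ≡ 37 (mod 41)
31^5 ≡ 40 (mod 41)
31^8 ≡ 16 (mod 41)
31^10 ≡ 1 (mod 41) ✓
The smallest such exponent is 10, so the order of 31 is 10.

10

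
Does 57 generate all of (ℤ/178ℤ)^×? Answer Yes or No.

φ(178) = φ(2)·φ(89) = 1·88 = 88 = 2^3 · 11.
Test 57^(88/q) mod 178 for each prime factor q of 88:
57^44 ≡ 1 (mod 178)  [q = 2: ≡ 1 ✗]
57^8 ≡ 39 (mod 178)  [q = 11: ≢ 1 ✓]
Since 57^44 ≡ 1, the order of 57 divides 44 < 88, so 57 is not a primitive root.

No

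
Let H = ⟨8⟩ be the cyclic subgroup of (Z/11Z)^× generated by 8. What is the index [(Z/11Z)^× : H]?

ord(8) | φ(11) = 11 − 1 = 10 = 2 · 5.
Divisors of 10: 1, 2, 5, 10.
Test each divisor d:
8^1 ≡ 8 (mod 11)
8^2 ≡ 9 (mod 11)
8^5 ≡ 10 (mod 11)
8^10 ≡ 1 (mod 11) ✓
The order of 8 is 10, so the subgroup it generates has 10 elements.
[(Z/11Z)^× : ⟨8⟩] = 10/10 = 1.

1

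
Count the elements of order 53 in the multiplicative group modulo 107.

52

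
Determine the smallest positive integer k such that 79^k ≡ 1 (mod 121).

The order of 79 must divide φ(121) = φ(11^2) = 11·(11−1) = 110 = 2 · 5 · 11.
Divisors of 110: 1, 2, 5, 10, 11, 22, 55, 110.
Check 79^d mod 121 for each divisor in increasing order:
79^1 ≡ 79 (mod 121)
79^2 ≡ 70 (mod 121)
79^5 ≡ 21 (mod 121)
79^10 ≡ 78 (mod 121)
79^11 ≡ 112 (mod 121)
79^22 ≡ 81 (mod 121)
79^55 ≡ 120 (mod 121)
79^110 ≡ 1 (mod 121) ✓
So ord_121(79) = 110.

110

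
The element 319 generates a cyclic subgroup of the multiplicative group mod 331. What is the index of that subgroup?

ord(319) | φ(331) = 331 − 1 = 330 = 2 · 3 · 5 · 11.
Divisors of 330: 1, 2, 3, 5, 6, 10, 11, 15, 22, 30, 33, 55, 66, 110, 165, 330.
Evaluate successive powers at the divisors of 330:
319^1 ≡ 319 (mod 331)
319^2 ≡ 144 (mod 331)
319^3 ≡ 258 (mod 331)
319^5 ≡ 80 (mod 331)
319^6 ≡ 33 (mod 331)
319^10 ≡ 111 (mod 331)
319^11 ≡ 323 (mod 331)
319^15 ≡ 274 (mod 331)
319^22 ≡ 64 (mod 331)
319^30 ≡ 270 (mod 331)
319^33 ≡ 150 (mod 331)
319^55 ≡ 1 (mod 331) ✓
So ord_331(319) = 55, hence |⟨319⟩| = 55.
The index is φ(331) / ord(319) = 330 / 55 = 6.

6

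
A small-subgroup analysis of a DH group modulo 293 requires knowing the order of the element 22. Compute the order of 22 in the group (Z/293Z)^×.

73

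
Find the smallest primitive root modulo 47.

5

φ(47) = 47 − 1 = 46 = 2 · 23.
Test candidates g = 2, 3, … against the prime factors q ∈ {2, 23} of φ(47): g is a generator iff g^(46/q) ≢ 1 for every such q.
g = 2: 2^23 ≡ 1 — hits 1, so not a primitive root.
g = 3: 3^23 ≡ 1 — hits 1, so not a primitive root.
g = 4: 4^23 ≡ 1 — hits 1, so not a primitive root.
g = 5: 5^23 ≡ 46; 5^2 ≡ 25 — none is 1, so 5 is a primitive root.
The smallest primitive root modulo 47 is 5.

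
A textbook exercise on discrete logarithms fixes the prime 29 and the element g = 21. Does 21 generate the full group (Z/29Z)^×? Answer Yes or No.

Yes

φ(29) = 29 − 1 = 28 = 2^2 · 7.
21 is a primitive root mod 29 iff 21^(φ(29)/q) ≢ 1 for every prime q | φ(29), i.e. q ∈ {2, 7}.
21^14 ≡ 28 (mod 29)  [q = 2: ≢ 1 ✓]
21^4 ≡ 7 (mod 29)  [q = 7: ≢ 1 ✓]
None equal 1, so ord_29(21) = 28: 21 is a primitive root.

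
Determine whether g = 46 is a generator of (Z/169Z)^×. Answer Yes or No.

Yes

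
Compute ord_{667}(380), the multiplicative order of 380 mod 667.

308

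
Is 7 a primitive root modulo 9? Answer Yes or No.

No

φ(9) = φ(3^2) = 3·(3−1) = 6 = 2 · 3.
Test 7^(6/q) mod 9 for each prime factor q of 6:
7^3 ≡ 1 (mod 9)  [q = 2: ≡ 1 ✗]
7^2 ≡ 4 (mod 9)  [q = 3: ≢ 1 ✓]
7^3 ≡ 1 shows ord(7) | 3, strictly less than φ(9); not a primitive root.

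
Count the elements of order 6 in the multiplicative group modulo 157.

φ(157) = 157 − 1 = 156 = 2^2 · 3 · 13.
(Z/157Z)^× is cyclic (|G| = 156); a cyclic group of order m has exactly φ(d) elements of each order d | m, and none otherwise.
6 = 2 · 3 divides 156, and φ(6) = 2.

2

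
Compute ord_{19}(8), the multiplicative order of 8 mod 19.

6

Since 8 ∈ (Z/19Z)^×, its order divides φ(19) = 19 − 1 = 18 = 2 · 3^2.
Divisors of 18: 1, 2, 3, 6, 9, 18.
Check 8^d mod 19 for each divisor in increasing order:
8^1 ≡ 8
8^2 ≡ 7
8^3 ≡ 18
8^6 ≡ 1
The smallest such exponent is 6, so the order of 8 is 6.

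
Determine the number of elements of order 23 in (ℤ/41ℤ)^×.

0

φ(41) = 41 − 1 = 40 = 2^3 · 5.
In a cyclic group of order 40, there are φ(d) elements of order d for each divisor d of 40, and zero for non-divisors.
23 does not divide 40, so no element of (Z/41Z)^× has order 23.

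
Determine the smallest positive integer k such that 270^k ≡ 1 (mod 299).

Since 270 ∈ (Z/299Z)^×, its order divides φ(299) = φ(13·23) = (13−1)·(23−1) = 12·22 = 264 = 2^3 · 3 · 11.
Divisors of 264: 1, 2, 3, 4, 6, 8, 11, 12, 22, 24, 33, 44, 66, 88, 132, 264.
Test each divisor d:
270^1 ≡ 270 (mod 299)
270^2 ≡ 243 (mod 299)
270^3 ≡ 129 (mod 299)
270^4 ≡ 146 (mod 299)
270^6 ≡ 196 (mod 299)
270^8 ≡ 87 (mod 299)
270^11 ≡ 160 (mod 299)
270^12 ≡ 144 (mod 299)
270^22 ≡ 185 (mod 299)
270^24 ≡ 105 (mod 299)
270^33 ≡ 298 (mod 299)
270^44 ≡ 139 (mod 299)
270^66 ≡ 1 (mod 299) ✓
Hence ord(270) = 66.

66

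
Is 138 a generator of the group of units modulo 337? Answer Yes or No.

φ(337) = 337 − 1 = 336 = 2^4 · 3 · 7.
138 is a primitive root mod 337 iff 138^(φ(337)/q) ≢ 1 for every prime q | φ(337), i.e. q ∈ {2, 3, 7}.
138^168 ≡ 336 (mod 337)  [q = 2: ≢ 1 ✓]
138^112 ≡ 128 (mod 337)  [q = 3: ≢ 1 ✓]
138^48 ≡ 1 (mod 337)  [q = 7: ≡ 1 ✗]
Since 138^48 ≡ 1, the order of 138 divides 48 < 336, so 138 is not a primitive root.

No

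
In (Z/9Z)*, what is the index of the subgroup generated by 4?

2

The order of 4 must divide φ(9) = φ(3^2) = 3·(3−1) = 6 = 2 · 3.
Divisors of 6: 1, 2, 3, 6.
Check 4^d mod 9 for each divisor in increasing order:
4^1 ≡ 4 (mod 9)
4^2 ≡ 7 (mod 9)
4^3 ≡ 1 (mod 9) ✓
Thus |⟨4⟩| = ord(4) = 3.
The index is φ(9) / ord(4) = 6 / 3 = 2.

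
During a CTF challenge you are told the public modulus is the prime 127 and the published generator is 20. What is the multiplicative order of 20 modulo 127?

6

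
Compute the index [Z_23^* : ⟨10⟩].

ord(10) | φ(23) = 23 − 1 = 22 = 2 · 11.
Divisors of 22: 1, 2, 11, 22.
Evaluate successive powers at the divisors of 22:
10^1 ≡ 10 (mod 23)
10^2 ≡ 8 (mod 23)
10^11 ≡ 22 (mod 23)
10^22 ≡ 1 (mod 23) ✓
So ord_23(10) = 22, hence |⟨10⟩| = 22.
Index = |(Z/23Z)^×| / |⟨10⟩| = 22 / 22 = 1.

1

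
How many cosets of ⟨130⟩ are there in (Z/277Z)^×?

2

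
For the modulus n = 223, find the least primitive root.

φ(223) = 223 − 1 = 222 = 2 · 3 · 37.
Test candidates g = 2, 3, … against the prime factors q ∈ {2, 3, 37} of φ(223): g is a generator iff g^(222/q) ≢ 1 for every such q.
g = 2: 2^111 ≡ 1 — hits 1, so not a primitive root.
g = 3: 3^111 ≡ 222; 3^74 ≡ 183; 3^6 ≡ 60 — none is 1, so 3 is a primitive root.
Hence the least primitive root of 223 is 3.

3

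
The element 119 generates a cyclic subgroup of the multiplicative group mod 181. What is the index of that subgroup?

Since 119 ∈ (Z/181Z)^×, its order divides φ(181) = 181 − 1 = 180 = 2^2 · 3^2 · 5.
Divisors of 180: 1, 2, 3, 4, 5, 6, 9, 10, 12, 15, 18, 20, 30, 36, 45, 60, 90, 180.
Evaluate successive powers at the divisors of 180:
119^1 ≡ 119
119^2 ≡ 43
119^3 ≡ 49
119^4 ≡ 39
119^5 ≡ 116
119^6 ≡ 48
119^9 ≡ 180
119^10 ≡ 62
119^12 ≡ 132
119^15 ≡ 133
119^18 ≡ 1
Thus |⟨119⟩| = ord(119) = 18.
[(Z/181Z)^× : ⟨119⟩] = 180/18 = 10.

10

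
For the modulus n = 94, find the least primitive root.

5

φ(94) = φ(2)·φ(47) = 1·46 = 46 = 2 · 23.
g is a primitive root iff g^(46/q) ≢ 1 (mod 94) for each prime q ∈ {2, 23}.
g = 2: gcd(2, 94) = 2 > 1, not a unit — skip.
g = 3: 3^23 ≡ 1 — hits 1, so not a primitive root.
g = 4: gcd(4, 94) = 2 > 1, not a unit — skip.
g = 5: 5^23 ≡ 93; 5^2 ≡ 25 — none is 1, so 5 is a primitive root.
The smallest primitive root modulo 94 is 5.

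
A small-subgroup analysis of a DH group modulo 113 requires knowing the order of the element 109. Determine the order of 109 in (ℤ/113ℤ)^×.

7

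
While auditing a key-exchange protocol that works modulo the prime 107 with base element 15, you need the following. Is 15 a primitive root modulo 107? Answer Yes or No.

Yes

φ(107) = 107 − 1 = 106 = 2 · 53.
An element g generates (Z/107Z)^× iff g^(106/q) ≢ 1 (mod 107) for each prime q ∈ {2, 53}.
15^53 ≡ 106 (mod 107)  [q = 2: ≢ 1 ✓]
15^2 ≡ 11 (mod 107)  [q = 53: ≢ 1 ✓]
All checks pass, so 15 has order 106 and is a primitive root modulo 107.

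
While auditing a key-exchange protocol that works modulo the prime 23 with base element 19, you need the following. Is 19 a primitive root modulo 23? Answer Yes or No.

Yes

φ(23) = 23 − 1 = 22 = 2 · 11.
It suffices to check that the order of 19 is not a proper divisor of 22: compute 19^(22/q) for q ∈ {2, 11}.
19^11 ≡ 22 (mod 23)  [q = 2: ≢ 1 ✓]
19^2 ≡ 16 (mod 23)  [q = 11: ≢ 1 ✓]
None equal 1, so ord_23(19) = 22: 19 is a primitive root.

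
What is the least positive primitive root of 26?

7

φ(26) = φ(2)·φ(13) = 1·12 = 12 = 2^2 · 3.
Test candidates g = 2, 3, … against the prime factors q ∈ {2, 3} of φ(26): g is a generator iff g^(12/q) ≢ 1 for every such q.
g = 2: gcd(2, 26) = 2 > 1, not a unit — skip.
g = 3: 3^6 ≡ 1 — hits 1, so not a primitive root.
g = 4: gcd(4, 26) = 2 > 1, not a unit — skip.
g = 5: 5^6 ≡ 25; 5^4 ≡ 1 — hits 1, so not a primitive root.
g = 6: gcd(6, 26) = 2 > 1, not a unit — skip.
g = 7: 7^6 ≡ 25; 7^4 ≡ 9 — none is 1, so 7 is a primitive root.
So 7 is the smallest generator of (Z/26Z)^×.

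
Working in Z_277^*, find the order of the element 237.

69

The order of 237 must divide φ(277) = 277 − 1 = 276 = 2^2 · 3 · 23.
Divisors of 276: 1, 2, 3, 4, 6, 12, 23, 46, 69, 92, 138, 276.
Test each divisor d:
237^1 ≡ 237
237^2 ≡ 215
237^3 ≡ 264
237^4 ≡ 243
237^6 ≡ 169
237^12 ≡ 30
237^23 ≡ 116
237^46 ≡ 160
237^69 ≡ 1
So ord_277(237) = 69.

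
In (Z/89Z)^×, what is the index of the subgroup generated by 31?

1

Since 31 ∈ (Z/89Z)^×, its order divides φ(89) = 89 − 1 = 88 = 2^3 · 11.
Divisors of 88: 1, 2, 4, 8, 11, 22, 44, 88.
Test each divisor d:
31^1 ≡ 31 (mod 89)
31^2 ≡ 71 (mod 89)
31^4 ≡ 57 (mod 89)
31^8 ≡ 45 (mod 89)
31^11 ≡ 77 (mod 89)
31^22 ≡ 55 (mod 89)
31^44 ≡ 88 (mod 89)
31^88 ≡ 1 (mod 89) ✓
Thus |⟨31⟩| = ord(31) = 88.
[(Z/89Z)^× : ⟨31⟩] = 88/88 = 1.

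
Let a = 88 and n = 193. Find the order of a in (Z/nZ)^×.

64

The order of 88 must divide φ(193) = 193 − 1 = 192 = 2^6 · 3.
Divisors of 192: 1, 2, 3, 4, 6, 8, 12, 16, 24, 32, 48, 64, 96, 192.
Evaluate successive powers at the divisors of 192:
88^1 ≡ 88 (mod 193)
88^2 ≡ 24 (mod 193)
88^3 ≡ 182 (mod 193)
88^4 ≡ 190 (mod 193)
88^6 ≡ 121 (mod 193)
88^8 ≡ 9 (mod 193)
88^12 ≡ 166 (mod 193)
88^16 ≡ 81 (mod 193)
88^24 ≡ 150 (mod 193)
88^32 ≡ 192 (mod 193)
88^48 ≡ 112 (mod 193)
88^64 ≡ 1 (mod 193) ✓
Therefore the multiplicative order of 88 modulo 193 is 64.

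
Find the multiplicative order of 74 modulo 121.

110

Since 74 ∈ (Z/121Z)^×, its order divides φ(121) = φ(11^2) = 11·(11−1) = 110 = 2 · 5 · 11.
Divisors of 110: 1, 2, 5, 10, 11, 22, 55, 110.
Compute 74^d (mod 121) for the divisors d until we hit 1:
74^1 ≡ 74 (mod 121)
74^2 ≡ 31 (mod 121)
74^5 ≡ 87 (mod 121)
74^10 ≡ 67 (mod 121)
74^11 ≡ 118 (mod 121)
74^22 ≡ 9 (mod 121)
74^55 ≡ 120 (mod 121)
74^110 ≡ 1 (mod 121) ✓
So ord_121(74) = 110.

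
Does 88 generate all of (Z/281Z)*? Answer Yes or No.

φ(281) = 281 − 1 = 280 = 2^3 · 5 · 7.
Test 88^(280/q) mod 281 for each prime factor q of 280:
88^140 ≡ 280 (mod 281)  [q = 2: ≢ 1 ✓]
88^56 ≡ 1 (mod 281)  [q = 5: ≡ 1 ✗]
88^40 ≡ 165 (mod 281)  [q = 7: ≢ 1 ✓]
Since 88^56 ≡ 1, the order of 88 divides 56 < 280, so 88 is not a primitive root.

No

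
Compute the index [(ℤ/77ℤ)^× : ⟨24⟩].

2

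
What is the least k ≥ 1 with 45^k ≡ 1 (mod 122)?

30

By Lagrange's theorem, ord_122(45) divides φ(122) = φ(2)·φ(61) = 1·60 = 60 = 2^2 · 3 · 5.
Divisors of 60: 1, 2, 3, 4, 5, 6, 10, 12, 15, 20, 30, 60.
Test each divisor d:
45^1 ≡ 45 (mod 122)
45^2 ≡ 73 (mod 122)
45^3 ≡ 113 (mod 122)
45^4 ≡ 83 (mod 122)
45^5 ≡ 75 (mod 122)
45^6 ≡ 81 (mod 122)
45^10 ≡ 13 (mod 122)
45^12 ≡ 95 (mod 122)
45^15 ≡ 121 (mod 122)
45^20 ≡ 47 (mod 122)
45^30 ≡ 1 (mod 122) ✓
Hence ord(45) = 30.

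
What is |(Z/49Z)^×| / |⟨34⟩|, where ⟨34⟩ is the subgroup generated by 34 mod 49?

3

Since 34 ∈ (Z/49Z)^×, its order divides φ(49) = φ(7^2) = 7·(7−1) = 42 = 2 · 3 · 7.
Divisors of 42: 1, 2, 3, 6, 7, 14, 21, 42.
Compute 34^d (mod 49) for the divisors d until we hit 1:
34^1 ≡ 34 (mod 49)
34^2 ≡ 29 (mod 49)
34^3 ≡ 6 (mod 49)
34^6 ≡ 36 (mod 49)
34^7 ≡ 48 (mod 49)
34^14 ≡ 1 (mod 49) ✓
The order of 34 is 14, so the subgroup it generates has 14 elements.
The index is φ(49) / ord(34) = 42 / 14 = 3.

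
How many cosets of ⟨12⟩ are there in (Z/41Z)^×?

1

ord(12) | φ(41) = 41 − 1 = 40 = 2^3 · 5.
Divisors of 40: 1, 2, 4, 5, 8, 10, 20, 40.
Check 12^d mod 41 for each divisor in increasing order:
12^1 ≡ 12 (mod 41)
12^2 ≡ 21 (mod 41)
12^4 ≡ 31 (mod 41)
12^5 ≡ 3 (mod 41)
12^8 ≡ 18 (mod 41)
12^10 ≡ 9 (mod 41)
12^20 ≡ 40 (mod 41)
12^40 ≡ 1 (mod 41) ✓
The order of 12 is 40, so the subgroup it generates has 40 elements.
[(Z/41Z)^× : ⟨12⟩] = 40/40 = 1.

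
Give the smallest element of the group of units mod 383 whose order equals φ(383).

φ(383) = 383 − 1 = 382 = 2 · 191.
g is a primitive root iff g^(382/q) ≢ 1 (mod 383) for each prime q ∈ {2, 191}.
g = 2: 2^191 ≡ 1 — hits 1, so not a primitive root.
g = 3: 3^191 ≡ 1 — hits 1, so not a primitive root.
g = 4: 4^191 ≡ 1 — hits 1, so not a primitive root.
g = 5: 5^191 ≡ 382; 5^2 ≡ 25 — none is 1, so 5 is a primitive root.
The smallest primitive root modulo 383 is 5.

5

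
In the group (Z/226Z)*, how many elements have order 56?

24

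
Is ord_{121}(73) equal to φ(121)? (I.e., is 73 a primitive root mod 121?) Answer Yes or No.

Yes

φ(121) = φ(11^2) = 11·(11−1) = 110 = 2 · 5 · 11.
An element g generates (Z/121Z)^× iff g^(110/q) ≢ 1 (mod 121) for each prime q ∈ {2, 5, 11}.
73^55 ≡ 120 (mod 121)  [q = 2: ≢ 1 ✓]
73^22 ≡ 27 (mod 121)  [q = 5: ≢ 1 ✓]
73^10 ≡ 100 (mod 121)  [q = 11: ≢ 1 ✓]
Every test exponent gives a nontrivial residue, hence 73 generates the full group.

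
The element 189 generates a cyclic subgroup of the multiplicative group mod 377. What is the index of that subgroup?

Since 189 ∈ (Z/377Z)^×, its order divides φ(377) = φ(13·29) = (13−1)·(29−1) = 12·28 = 336 = 2^4 · 3 · 7.
Divisors of 336: 1, 2, 3, 4, 6, 7, 8, 12, 14, 16, 21, 24, 28, 42, 48, 56, 84, 112, 168, 336.
Compute 189^d (mod 377) for the divisors d until we hit 1:
189^1 ≡ 189 (mod 377)
189^2 ≡ 283 (mod 377)
189^3 ≡ 330 (mod 377)
189^4 ≡ 165 (mod 377)
189^6 ≡ 324 (mod 377)
189^7 ≡ 162 (mod 377)
189^8 ≡ 81 (mod 377)
189^12 ≡ 170 (mod 377)
189^14 ≡ 231 (mod 377)
189^16 ≡ 152 (mod 377)
189^21 ≡ 99 (mod 377)
189^24 ≡ 248 (mod 377)
189^28 ≡ 204 (mod 377)
189^42 ≡ 376 (mod 377)
189^48 ≡ 53 (mod 377)
189^56 ≡ 146 (mod 377)
189^84 ≡ 1 (mod 377) ✓
So ord_377(189) = 84, hence |⟨189⟩| = 84.
The index is φ(377) / ord(189) = 336 / 84 = 4.

4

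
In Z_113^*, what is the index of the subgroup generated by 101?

1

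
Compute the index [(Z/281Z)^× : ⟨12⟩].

1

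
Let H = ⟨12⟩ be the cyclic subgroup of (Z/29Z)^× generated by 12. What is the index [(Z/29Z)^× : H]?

7

By Lagrange's theorem, ord_29(12) divides φ(29) = 29 − 1 = 28 = 2^2 · 7.
Divisors of 28: 1, 2, 4, 7, 14, 28.
Test each divisor d:
12^1 ≡ 12
12^2 ≡ 28
12^4 ≡ 1
Thus |⟨12⟩| = ord(12) = 4.
Index = |(Z/29Z)^×| / |⟨12⟩| = 28 / 4 = 7.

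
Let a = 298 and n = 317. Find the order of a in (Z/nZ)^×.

Since 298 ∈ (Z/317Z)^×, its order divides φ(317) = 317 − 1 = 316 = 2^2 · 79.
Divisors of 316: 1, 2, 4, 79, 158, 316.
Check 298^d mod 317 for each divisor in increasing order:
298^1 ≡ 298
298^2 ≡ 44
298^4 ≡ 34
298^79 ≡ 203
298^158 ≡ 316
298^316 ≡ 1
So ord_317(298) = 316.

316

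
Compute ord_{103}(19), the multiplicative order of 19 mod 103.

By Lagrange's theorem, ord_103(19) divides φ(103) = 103 − 1 = 102 = 2 · 3 · 17.
Divisors of 102: 1, 2, 3, 6, 17, 34, 51, 102.
Evaluate successive powers at the divisors of 102:
19^1 ≡ 19
19^2 ≡ 52
19^3 ≡ 61
19^6 ≡ 13
19^17 ≡ 56
19^34 ≡ 46
19^51 ≡ 1
Hence ord(19) = 51.

51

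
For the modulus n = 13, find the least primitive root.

2

φ(13) = 13 − 1 = 12 = 2^2 · 3.
Test candidates g = 2, 3, … against the prime factors q ∈ {2, 3} of φ(13): g is a generator iff g^(12/q) ≢ 1 for every such q.
g = 2: 2^6 ≡ 12; 2^4 ≡ 3 — none is 1, so 2 is a primitive root.
The smallest primitive root modulo 13 is 2.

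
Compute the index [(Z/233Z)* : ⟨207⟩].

2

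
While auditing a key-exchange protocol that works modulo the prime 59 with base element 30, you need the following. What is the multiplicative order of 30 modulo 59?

58

ord(30) | φ(59) = 59 − 1 = 58 = 2 · 29.
Divisors of 58: 1, 2, 29, 58.
Evaluate successive powers at the divisors of 58:
30^1 ≡ 30
30^2 ≡ 15
30^29 ≡ 58
30^58 ≡ 1
Therefore the multiplicative order of 30 modulo 59 is 58.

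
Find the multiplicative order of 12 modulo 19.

6

ord(12) | φ(19) = 19 − 1 = 18 = 2 · 3^2.
Divisors of 18: 1, 2, 3, 6, 9, 18.
Check 12^d mod 19 for each divisor in increasing order:
12^1 ≡ 12
12^2 ≡ 11
12^3 ≡ 18
12^6 ≡ 1
Hence ord(12) = 6.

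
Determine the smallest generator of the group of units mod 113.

3

φ(113) = 113 − 1 = 112 = 2^4 · 7.
Test candidates g = 2, 3, … against the prime factors q ∈ {2, 7} of φ(113): g is a generator iff g^(112/q) ≢ 1 for every such q.
g = 2: 2^56 ≡ 1 — hits 1, so not a primitive root.
g = 3: 3^56 ≡ 112; 3^16 ≡ 49 — none is 1, so 3 is a primitive root.
The smallest primitive root modulo 113 is 3.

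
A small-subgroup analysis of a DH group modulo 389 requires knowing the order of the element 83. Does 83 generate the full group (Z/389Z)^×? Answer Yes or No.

Yes

φ(389) = 389 − 1 = 388 = 2^2 · 97.
Test 83^(388/q) mod 389 for each prime factor q of 388:
83^194 ≡ 388 (mod 389)  [q = 2: ≢ 1 ✓]
83^4 ≡ 321 (mod 389)  [q = 97: ≢ 1 ✓]
None equal 1, so ord_389(83) = 388: 83 is a primitive root.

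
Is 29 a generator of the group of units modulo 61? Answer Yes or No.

No

φ(61) = 61 − 1 = 60 = 2^2 · 3 · 5.
Test 29^(60/q) mod 61 for each prime factor q of 60:
29^30 ≡ 60 (mod 61)  [q = 2: ≢ 1 ✓]
29^20 ≡ 13 (mod 61)  [q = 3: ≢ 1 ✓]
29^12 ≡ 1 (mod 61)  [q = 5: ≡ 1 ✗]
Since 29^12 ≡ 1, the order of 29 divides 12 < 60, so 29 is not a primitive root.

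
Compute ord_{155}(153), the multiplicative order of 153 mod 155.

20

ord(153) | φ(155) = φ(5·31) = (5−1)·(31−1) = 4·30 = 120 = 2^3 · 3 · 5.
Divisors of 120: 1, 2, 3, 4, 5, 6, 8, 10, 12, 15, 20, 24, 30, 40, 60, 120.
Evaluate successive powers at the divisors of 120:
153^1 ≡ 153 (mod 155)
153^2 ≡ 4 (mod 155)
153^3 ≡ 147 (mod 155)
153^4 ≡ 16 (mod 155)
153^5 ≡ 123 (mod 155)
153^6 ≡ 64 (mod 155)
153^8 ≡ 101 (mod 155)
153^10 ≡ 94 (mod 155)
153^12 ≡ 66 (mod 155)
153^15 ≡ 92 (mod 155)
153^20 ≡ 1 (mod 155) ✓
Hence ord(153) = 20.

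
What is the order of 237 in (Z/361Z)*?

171

By Lagrange's theorem, ord_361(237) divides φ(361) = φ(19^2) = 19·(19−1) = 342 = 2 · 3^2 · 19.
Divisors of 342: 1, 2, 3, 6, 9, 18, 19, 38, 57, 114, 171, 342.
Check 237^d mod 361 for each divisor in increasing order:
237^1 ≡ 237 (mod 361)
237^2 ≡ 214 (mod 361)
237^3 ≡ 178 (mod 361)
237^6 ≡ 277 (mod 361)
237^9 ≡ 210 (mod 361)
237^18 ≡ 58 (mod 361)
237^19 ≡ 28 (mod 361)
237^38 ≡ 62 (mod 361)
237^57 ≡ 292 (mod 361)
237^114 ≡ 68 (mod 361)
237^171 ≡ 1 (mod 361) ✓
Hence ord(237) = 171.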